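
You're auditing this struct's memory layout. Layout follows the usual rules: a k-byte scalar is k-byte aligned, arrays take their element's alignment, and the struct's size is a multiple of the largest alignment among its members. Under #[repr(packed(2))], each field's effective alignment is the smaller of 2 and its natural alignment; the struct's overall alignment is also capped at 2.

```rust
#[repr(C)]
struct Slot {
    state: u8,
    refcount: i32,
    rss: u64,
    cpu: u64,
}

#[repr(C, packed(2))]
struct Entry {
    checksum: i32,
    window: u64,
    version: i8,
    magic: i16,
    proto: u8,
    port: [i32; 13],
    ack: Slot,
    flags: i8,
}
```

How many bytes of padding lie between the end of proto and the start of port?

Slot: state at 0 (size 1, align 1) → ends 1; pad 3 to align 4 for refcount; refcount at 4 (size 4, align 4) → ends 8; rss at 8 (size 8, align 8) → ends 16; cpu at 16 (size 8, align 8) → ends 24; total 24 bytes, alignment 8
checksum at 0 (size 4, align 2) → ends 4
window at 4 (size 8, align 2) → ends 12
version at 12 (size 1, align 1) → ends 13
pad 1 to align 2 for magic
magic at 14 (size 2, align 2) → ends 16
proto at 16 (size 1, align 1) → ends 17
pad 1 to align 2 for port
port at 18 (size 52, align 2) → ends 70

1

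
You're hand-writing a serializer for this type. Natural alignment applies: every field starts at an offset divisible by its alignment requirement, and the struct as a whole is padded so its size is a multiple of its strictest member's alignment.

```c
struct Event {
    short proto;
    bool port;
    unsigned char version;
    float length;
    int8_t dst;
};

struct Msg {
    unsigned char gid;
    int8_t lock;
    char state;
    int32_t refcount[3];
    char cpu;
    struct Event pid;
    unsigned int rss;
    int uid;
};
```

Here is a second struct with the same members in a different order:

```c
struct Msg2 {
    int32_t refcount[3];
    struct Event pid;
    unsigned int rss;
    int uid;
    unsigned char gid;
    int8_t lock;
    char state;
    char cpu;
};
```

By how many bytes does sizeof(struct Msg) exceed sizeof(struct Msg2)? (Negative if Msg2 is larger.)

4

Event: @0: proto [2B, align 2] → 2; @2: port [1B, align 1] → 3; @3: version [1B, align 1] → 4; @4: length [4B, align 4] → 8; @8: dst [1B, align 1] → 9; +3 tail pad (align 4); size 12, align 4
@0: gid [1B, align 1] → 1
@1: lock [1B, align 1] → 2
@2: state [1B, align 1] → 3
+1 pad (align 4)
@4: refcount [12B, align 4] → 16
@16: cpu [1B, align 1] → 17
+3 pad (align 4)
@20: pid [12B, align 4] → 32
@32: rss [4B, align 4] → 36
@36: uid [4B, align 4] → 40
size 40, align 4
— Msg2 —
@0: refcount [12B, align 4] → 12
@12: pid [12B, align 4] → 24
@24: rss [4B, align 4] → 28
@28: uid [4B, align 4] → 32
@32: gid [1B, align 1] → 33
@33: lock [1B, align 1] → 34
@34: state [1B, align 1] → 35
@35: cpu [1B, align 1] → 36
size 36, align 4
40 − 36 = 4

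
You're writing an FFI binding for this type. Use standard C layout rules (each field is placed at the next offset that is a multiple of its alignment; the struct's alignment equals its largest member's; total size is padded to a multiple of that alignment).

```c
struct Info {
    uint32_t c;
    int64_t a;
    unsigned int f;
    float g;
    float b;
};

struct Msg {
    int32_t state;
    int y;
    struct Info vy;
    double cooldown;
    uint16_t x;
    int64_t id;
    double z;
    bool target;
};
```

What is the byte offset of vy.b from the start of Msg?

Info: c at 0 (size 4, align 4) → ends 4; pad 4 to align 8 for a; a at 8 (size 8, align 8) → ends 16; f at 16 (size 4, align 4) → ends 20; g at 20 (size 4, align 4) → ends 24; b at 24 (size 4, align 4) → ends 28; tail pad 4 to reach multiple of 8; total 32 bytes, alignment 8
state at 0 (size 4, align 4) → ends 4
y at 4 (size 4, align 4) → ends 8
vy at 8 (size 32, align 8) → ends 40
within Info: b at 24
8 + 24 = 32

32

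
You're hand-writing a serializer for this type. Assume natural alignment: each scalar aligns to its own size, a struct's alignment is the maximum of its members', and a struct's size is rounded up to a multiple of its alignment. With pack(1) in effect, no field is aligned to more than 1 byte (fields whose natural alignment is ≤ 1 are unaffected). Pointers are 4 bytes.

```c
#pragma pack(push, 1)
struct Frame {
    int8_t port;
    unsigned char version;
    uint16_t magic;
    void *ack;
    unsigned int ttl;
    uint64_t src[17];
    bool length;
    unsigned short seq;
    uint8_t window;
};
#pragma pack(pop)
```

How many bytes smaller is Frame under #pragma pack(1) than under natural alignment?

8

natural layout:
  port at 0 (size 1, align 1) → ends 1
  version at 1 (size 1, align 1) → ends 2
  magic at 2 (size 2, align 2) → ends 4
  ack at 4 (size 4, align 4) → ends 8
  ttl at 8 (size 4, align 4) → ends 12
  pad 4 to align 8 for src
  src at 16 (size 136, align 8) → ends 152
  length at 152 (size 1, align 1) → ends 153
  pad 1 to align 2 for seq
  seq at 154 (size 2, align 2) → ends 156
  window at 156 (size 1, align 1) → ends 157
  tail pad 3 to reach multiple of 8
  total 160 bytes, alignment 8
packed(1) layout:
  port at 0 (size 1, align 1) → ends 1
  version at 1 (size 1, align 1) → ends 2
  magic at 2 (size 2, align 1) → ends 4
  ack at 4 (size 4, align 1) → ends 8
  ttl at 8 (size 4, align 1) → ends 12
  src at 12 (size 136, align 1) → ends 148
  length at 148 (size 1, align 1) → ends 149
  seq at 149 (size 2, align 1) → ends 151
  window at 151 (size 1, align 1) → ends 152
  total 152 bytes, alignment 1
160 − 152 = 8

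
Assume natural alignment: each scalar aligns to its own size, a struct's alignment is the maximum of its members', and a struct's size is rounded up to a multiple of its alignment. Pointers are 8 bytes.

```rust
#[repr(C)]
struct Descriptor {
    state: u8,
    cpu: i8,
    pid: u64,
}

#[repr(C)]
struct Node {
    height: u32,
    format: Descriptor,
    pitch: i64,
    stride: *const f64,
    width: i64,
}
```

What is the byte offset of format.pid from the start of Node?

16

Descriptor: state at 0 (size 1, align 1) → ends 1; cpu at 1 (size 1, align 1) → ends 2; pad 6 to align 8 for pid; pid at 8 (size 8, align 8) → ends 16; total 16 bytes, alignment 8
height at 0 (size 4, align 4) → ends 4
pad 4 to align 8 for format
format at 8 (size 16, align 8) → ends 24
within Descriptor: pid at 8
8 + 8 = 16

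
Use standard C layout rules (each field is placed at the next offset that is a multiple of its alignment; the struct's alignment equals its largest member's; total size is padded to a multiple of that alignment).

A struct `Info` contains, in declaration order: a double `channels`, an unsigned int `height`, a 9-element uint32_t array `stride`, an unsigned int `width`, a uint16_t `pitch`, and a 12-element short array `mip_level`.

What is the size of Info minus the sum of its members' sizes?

channels at 0 (size 8, align 8) → ends 8
height at 8 (size 4, align 4) → ends 12
stride at 12 (size 36, align 4) → ends 48
width at 48 (size 4, align 4) → ends 52
pitch at 52 (size 2, align 2) → ends 54
mip_level at 54 (size 24, align 2) → ends 78
tail pad 2 to reach multiple of 8
total 80 bytes, alignment 8
data bytes 78, size 80 → padding 2

2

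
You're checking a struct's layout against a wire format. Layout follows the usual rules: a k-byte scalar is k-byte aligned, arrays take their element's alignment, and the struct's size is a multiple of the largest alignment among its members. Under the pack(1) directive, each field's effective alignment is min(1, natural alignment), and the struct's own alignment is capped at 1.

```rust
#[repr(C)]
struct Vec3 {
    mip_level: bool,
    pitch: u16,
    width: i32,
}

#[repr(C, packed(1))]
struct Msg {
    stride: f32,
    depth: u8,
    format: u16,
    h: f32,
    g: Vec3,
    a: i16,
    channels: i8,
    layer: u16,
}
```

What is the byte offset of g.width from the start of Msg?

15

Vec3: 0..1  mip_level  (1B, 1-aligned); 1..2  -- padding (1B); 2..4  pitch  (2B, 2-aligned); 4..8  width  (4B, 4-aligned); sizeof = 8, alignof = 4
0..4  stride  (4B, 1-aligned)
4..5  depth  (1B, 1-aligned)
5..7  format  (2B, 1-aligned)
7..11  h  (4B, 1-aligned)
11..19  g  (8B, 1-aligned)
within Vec3: width at 4
11 + 4 = 15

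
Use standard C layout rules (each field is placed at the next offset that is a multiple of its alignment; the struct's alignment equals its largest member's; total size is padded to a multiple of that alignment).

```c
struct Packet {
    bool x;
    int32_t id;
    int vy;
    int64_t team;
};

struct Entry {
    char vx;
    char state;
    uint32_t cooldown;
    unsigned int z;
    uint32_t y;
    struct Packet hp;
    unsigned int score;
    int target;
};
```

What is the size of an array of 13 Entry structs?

624

Packet: 0..1  x  (1B, 1-aligned); 1..4  -- padding (3B); 4..8  id  (4B, 4-aligned); 8..12  vy  (4B, 4-aligned); 12..16  -- padding (4B); 16..24  team  (8B, 8-aligned); sizeof = 24, alignof = 8
0..1  vx  (1B, 1-aligned)
1..2  state  (1B, 1-aligned)
2..4  -- padding (2B)
4..8  cooldown  (4B, 4-aligned)
8..12  z  (4B, 4-aligned)
12..16  y  (4B, 4-aligned)
16..40  hp  (24B, 8-aligned)
40..44  score  (4B, 4-aligned)
44..48  target  (4B, 4-aligned)
sizeof = 48, alignof = 8
array of 13: 13 × 48 = 624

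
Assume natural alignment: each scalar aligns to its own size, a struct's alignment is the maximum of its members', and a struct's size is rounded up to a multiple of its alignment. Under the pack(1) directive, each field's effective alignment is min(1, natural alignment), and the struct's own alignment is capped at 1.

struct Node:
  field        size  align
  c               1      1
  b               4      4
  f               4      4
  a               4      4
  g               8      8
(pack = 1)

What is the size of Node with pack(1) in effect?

21

@0: c [1B, align 1] → 1
@1: b [4B, align 1] → 5
@5: f [4B, align 1] → 9
@9: a [4B, align 1] → 13
@13: g [8B, align 1] → 21
size 21, align 1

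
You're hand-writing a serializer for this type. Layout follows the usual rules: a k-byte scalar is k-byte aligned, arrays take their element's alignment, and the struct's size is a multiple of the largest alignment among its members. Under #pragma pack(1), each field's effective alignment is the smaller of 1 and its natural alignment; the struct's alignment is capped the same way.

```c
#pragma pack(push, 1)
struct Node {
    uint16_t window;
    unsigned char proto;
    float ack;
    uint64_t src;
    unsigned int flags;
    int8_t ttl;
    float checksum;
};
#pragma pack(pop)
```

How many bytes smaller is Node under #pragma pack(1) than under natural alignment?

natural layout:
  window at 0 (size 2, align 2) → ends 2
  proto at 2 (size 1, align 1) → ends 3
  pad 1 to align 4 for ack
  ack at 4 (size 4, align 4) → ends 8
  src at 8 (size 8, align 8) → ends 16
  flags at 16 (size 4, align 4) → ends 20
  ttl at 20 (size 1, align 1) → ends 21
  pad 3 to align 4 for checksum
  checksum at 24 (size 4, align 4) → ends 28
  tail pad 4 to reach multiple of 8
  total 32 bytes, alignment 8
packed(1) layout:
  window at 0 (size 2, align 1) → ends 2
  proto at 2 (size 1, align 1) → ends 3
  ack at 3 (size 4, align 1) → ends 7
  src at 7 (size 8, align 1) → ends 15
  flags at 15 (size 4, align 1) → ends 19
  ttl at 19 (size 1, align 1) → ends 20
  checksum at 20 (size 4, align 1) → ends 24
  total 24 bytes, alignment 1
32 − 24 = 8

8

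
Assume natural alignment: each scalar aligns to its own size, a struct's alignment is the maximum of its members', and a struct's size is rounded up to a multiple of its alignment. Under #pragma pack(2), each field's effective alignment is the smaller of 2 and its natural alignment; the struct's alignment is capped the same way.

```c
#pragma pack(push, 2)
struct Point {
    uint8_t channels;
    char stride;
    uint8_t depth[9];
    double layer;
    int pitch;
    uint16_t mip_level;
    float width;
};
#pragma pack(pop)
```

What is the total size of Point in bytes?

0..1  channels  (1B, 1-aligned)
1..2  stride  (1B, 1-aligned)
2..11  depth  (9B, 1-aligned)
11..12  -- padding (1B)
12..20  layer  (8B, 2-aligned)
20..24  pitch  (4B, 2-aligned)
24..26  mip_level  (2B, 2-aligned)
26..30  width  (4B, 2-aligned)
sizeof = 30, alignof = 2

30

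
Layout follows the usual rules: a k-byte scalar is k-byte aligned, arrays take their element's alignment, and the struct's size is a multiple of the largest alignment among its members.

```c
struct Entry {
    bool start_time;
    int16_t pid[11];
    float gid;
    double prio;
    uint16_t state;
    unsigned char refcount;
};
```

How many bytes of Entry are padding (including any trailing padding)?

10

0..1  start_time  (1B, 1-aligned)
1..2  -- padding (1B)
2..24  pid  (22B, 2-aligned)
24..28  gid  (4B, 4-aligned)
28..32  -- padding (4B)
32..40  prio  (8B, 8-aligned)
40..42  state  (2B, 2-aligned)
42..43  refcount  (1B, 1-aligned)
43..48  -- tail padding (5B)
sizeof = 48, alignof = 8
data bytes 38, size 48 → padding 10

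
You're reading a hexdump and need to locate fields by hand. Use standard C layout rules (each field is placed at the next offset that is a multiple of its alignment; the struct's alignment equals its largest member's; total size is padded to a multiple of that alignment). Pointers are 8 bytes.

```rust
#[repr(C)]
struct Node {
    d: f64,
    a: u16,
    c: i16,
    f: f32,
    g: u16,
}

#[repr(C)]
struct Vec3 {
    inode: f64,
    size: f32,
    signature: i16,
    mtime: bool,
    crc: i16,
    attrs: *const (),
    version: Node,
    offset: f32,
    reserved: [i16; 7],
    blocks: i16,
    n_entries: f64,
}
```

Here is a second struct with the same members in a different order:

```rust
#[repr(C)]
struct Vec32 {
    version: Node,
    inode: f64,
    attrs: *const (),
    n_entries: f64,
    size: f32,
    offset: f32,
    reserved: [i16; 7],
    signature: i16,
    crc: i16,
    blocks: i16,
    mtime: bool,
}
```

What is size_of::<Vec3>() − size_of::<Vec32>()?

8

Node: d at 0 (size 8, align 8) → ends 8; a at 8 (size 2, align 2) → ends 10; c at 10 (size 2, align 2) → ends 12; f at 12 (size 4, align 4) → ends 16; g at 16 (size 2, align 2) → ends 18; tail pad 6 to reach multiple of 8; total 24 bytes, alignment 8
inode at 0 (size 8, align 8) → ends 8
size at 8 (size 4, align 4) → ends 12
signature at 12 (size 2, align 2) → ends 14
mtime at 14 (size 1, align 1) → ends 15
pad 1 to align 2 for crc
crc at 16 (size 2, align 2) → ends 18
pad 6 to align 8 for attrs
attrs at 24 (size 8, align 8) → ends 32
version at 32 (size 24, align 8) → ends 56
offset at 56 (size 4, align 4) → ends 60
reserved at 60 (size 14, align 2) → ends 74
blocks at 74 (size 2, align 2) → ends 76
pad 4 to align 8 for n_entries
n_entries at 80 (size 8, align 8) → ends 88
total 88 bytes, alignment 8
— Vec32 —
version at 0 (size 24, align 8) → ends 24
inode at 24 (size 8, align 8) → ends 32
attrs at 32 (size 8, align 8) → ends 40
n_entries at 40 (size 8, align 8) → ends 48
size at 48 (size 4, align 4) → ends 52
offset at 52 (size 4, align 4) → ends 56
reserved at 56 (size 14, align 2) → ends 70
signature at 70 (size 2, align 2) → ends 72
crc at 72 (size 2, align 2) → ends 74
blocks at 74 (size 2, align 2) → ends 76
mtime at 76 (size 1, align 1) → ends 77
tail pad 3 to reach multiple of 8
total 80 bytes, alignment 8
88 − 80 = 8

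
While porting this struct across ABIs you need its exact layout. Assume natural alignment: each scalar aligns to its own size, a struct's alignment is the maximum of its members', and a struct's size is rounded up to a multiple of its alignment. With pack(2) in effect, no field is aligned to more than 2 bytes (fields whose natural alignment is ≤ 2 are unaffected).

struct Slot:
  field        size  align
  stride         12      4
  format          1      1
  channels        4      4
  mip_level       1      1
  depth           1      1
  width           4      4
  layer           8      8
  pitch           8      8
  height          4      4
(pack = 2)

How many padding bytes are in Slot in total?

1

0..12  stride  (12B, 2-aligned)
12..13  format  (1B, 1-aligned)
13..14  -- padding (1B)
14..18  channels  (4B, 2-aligned)
18..19  mip_level  (1B, 1-aligned)
19..20  depth  (1B, 1-aligned)
20..24  width  (4B, 2-aligned)
24..32  layer  (8B, 2-aligned)
32..40  pitch  (8B, 2-aligned)
40..44  height  (4B, 2-aligned)
sizeof = 44, alignof = 2
data bytes 43, size 44 → padding 1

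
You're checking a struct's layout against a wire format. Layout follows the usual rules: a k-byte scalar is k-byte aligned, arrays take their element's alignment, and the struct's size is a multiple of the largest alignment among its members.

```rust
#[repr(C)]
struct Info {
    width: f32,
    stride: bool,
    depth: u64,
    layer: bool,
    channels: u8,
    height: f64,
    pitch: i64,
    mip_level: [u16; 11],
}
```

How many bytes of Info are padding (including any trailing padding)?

11

width at 0 (size 4, align 4) → ends 4
stride at 4 (size 1, align 1) → ends 5
pad 3 to align 8 for depth
depth at 8 (size 8, align 8) → ends 16
layer at 16 (size 1, align 1) → ends 17
channels at 17 (size 1, align 1) → ends 18
pad 6 to align 8 for height
height at 24 (size 8, align 8) → ends 32
pitch at 32 (size 8, align 8) → ends 40
mip_level at 40 (size 22, align 2) → ends 62
tail pad 2 to reach multiple of 8
total 64 bytes, alignment 8
data bytes 53, size 64 → padding 11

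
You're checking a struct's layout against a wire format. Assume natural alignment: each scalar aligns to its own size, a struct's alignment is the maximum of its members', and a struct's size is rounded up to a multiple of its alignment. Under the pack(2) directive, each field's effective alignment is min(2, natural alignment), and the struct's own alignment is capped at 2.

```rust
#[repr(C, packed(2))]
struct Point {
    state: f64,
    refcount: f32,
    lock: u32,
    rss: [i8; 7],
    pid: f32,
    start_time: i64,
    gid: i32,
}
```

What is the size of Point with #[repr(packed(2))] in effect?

0..8  state  (8B, 2-aligned)
8..12  refcount  (4B, 2-aligned)
12..16  lock  (4B, 2-aligned)
16..23  rss  (7B, 1-aligned)
23..24  -- padding (1B)
24..28  pid  (4B, 2-aligned)
28..36  start_time  (8B, 2-aligned)
36..40  gid  (4B, 2-aligned)
sizeof = 40, alignof = 2

40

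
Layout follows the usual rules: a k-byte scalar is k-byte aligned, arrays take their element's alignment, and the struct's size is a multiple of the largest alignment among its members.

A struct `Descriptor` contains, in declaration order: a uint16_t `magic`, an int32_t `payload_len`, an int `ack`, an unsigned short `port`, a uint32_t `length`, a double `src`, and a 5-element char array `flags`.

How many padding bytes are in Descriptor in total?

@0: magic [2B, align 2] → 2
+2 pad (align 4)
@4: payload_len [4B, align 4] → 8
@8: ack [4B, align 4] → 12
@12: port [2B, align 2] → 14
+2 pad (align 4)
@16: length [4B, align 4] → 20
+4 pad (align 8)
@24: src [8B, align 8] → 32
@32: flags [5B, align 1] → 37
+3 tail pad (align 8)
size 40, align 8
data bytes 29, size 40 → padding 11

11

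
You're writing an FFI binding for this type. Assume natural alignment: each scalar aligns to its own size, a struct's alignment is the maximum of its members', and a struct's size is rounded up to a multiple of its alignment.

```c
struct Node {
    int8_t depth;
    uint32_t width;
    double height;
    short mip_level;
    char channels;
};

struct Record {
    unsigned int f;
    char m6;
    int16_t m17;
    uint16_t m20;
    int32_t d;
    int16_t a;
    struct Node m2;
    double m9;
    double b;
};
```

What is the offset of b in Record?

56

Node: 0..1  depth  (1B, 1-aligned); 1..4  -- padding (3B); 4..8  width  (4B, 4-aligned); 8..16  height  (8B, 8-aligned); 16..18  mip_level  (2B, 2-aligned); 18..19  channels  (1B, 1-aligned); 19..24  -- tail padding (5B); sizeof = 24, alignof = 8
0..4  f  (4B, 4-aligned)
4..5  m6  (1B, 1-aligned)
5..6  -- padding (1B)
6..8  m17  (2B, 2-aligned)
8..10  m20  (2B, 2-aligned)
10..12  -- padding (2B)
12..16  d  (4B, 4-aligned)
16..18  a  (2B, 2-aligned)
18..24  -- padding (6B)
24..48  m2  (24B, 8-aligned)
48..56  m9  (8B, 8-aligned)
56..64  b  (8B, 8-aligned)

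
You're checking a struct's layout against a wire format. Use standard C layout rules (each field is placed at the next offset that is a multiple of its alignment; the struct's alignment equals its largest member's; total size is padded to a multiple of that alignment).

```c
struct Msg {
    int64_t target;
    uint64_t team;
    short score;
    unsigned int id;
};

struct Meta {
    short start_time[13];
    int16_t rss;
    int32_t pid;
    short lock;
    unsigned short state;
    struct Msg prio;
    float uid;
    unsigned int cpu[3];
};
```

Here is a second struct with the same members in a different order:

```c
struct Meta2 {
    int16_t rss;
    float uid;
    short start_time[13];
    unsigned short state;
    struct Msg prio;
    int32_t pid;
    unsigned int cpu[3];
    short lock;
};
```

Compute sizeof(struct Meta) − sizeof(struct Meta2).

-8

Msg: 0..8  target  (8B, 8-aligned); 8..16  team  (8B, 8-aligned); 16..18  score  (2B, 2-aligned); 18..20  -- padding (2B); 20..24  id  (4B, 4-aligned); sizeof = 24, alignof = 8
0..26  start_time  (26B, 2-aligned)
26..28  rss  (2B, 2-aligned)
28..32  pid  (4B, 4-aligned)
32..34  lock  (2B, 2-aligned)
34..36  state  (2B, 2-aligned)
36..40  -- padding (4B)
40..64  prio  (24B, 8-aligned)
64..68  uid  (4B, 4-aligned)
68..80  cpu  (12B, 4-aligned)
sizeof = 80, alignof = 8
— Meta2 —
0..2  rss  (2B, 2-aligned)
2..4  -- padding (2B)
4..8  uid  (4B, 4-aligned)
8..34  start_time  (26B, 2-aligned)
34..36  state  (2B, 2-aligned)
36..40  -- padding (4B)
40..64  prio  (24B, 8-aligned)
64..68  pid  (4B, 4-aligned)
68..80  cpu  (12B, 4-aligned)
80..82  lock  (2B, 2-aligned)
82..88  -- tail padding (6B)
sizeof = 88, alignof = 8
80 − 88 = -8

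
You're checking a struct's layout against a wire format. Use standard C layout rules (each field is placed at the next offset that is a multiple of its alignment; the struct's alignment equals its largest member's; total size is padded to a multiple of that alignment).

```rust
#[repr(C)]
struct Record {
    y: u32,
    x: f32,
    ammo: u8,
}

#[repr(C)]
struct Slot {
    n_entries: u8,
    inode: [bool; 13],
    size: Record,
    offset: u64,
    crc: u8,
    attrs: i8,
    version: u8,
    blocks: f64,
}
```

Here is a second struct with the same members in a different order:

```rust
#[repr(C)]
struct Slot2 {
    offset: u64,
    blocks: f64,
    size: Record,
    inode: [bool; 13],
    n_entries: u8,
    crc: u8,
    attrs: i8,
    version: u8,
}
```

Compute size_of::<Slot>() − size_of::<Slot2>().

Record: 0..4  y  (4B, 4-aligned); 4..8  x  (4B, 4-aligned); 8..9  ammo  (1B, 1-aligned); 9..12  -- tail padding (3B); sizeof = 12, alignof = 4
0..1  n_entries  (1B, 1-aligned)
1..14  inode  (13B, 1-aligned)
14..16  -- padding (2B)
16..28  size  (12B, 4-aligned)
28..32  -- padding (4B)
32..40  offset  (8B, 8-aligned)
40..41  crc  (1B, 1-aligned)
41..42  attrs  (1B, 1-aligned)
42..43  version  (1B, 1-aligned)
43..48  -- padding (5B)
48..56  blocks  (8B, 8-aligned)
sizeof = 56, alignof = 8
— Slot2 —
0..8  offset  (8B, 8-aligned)
8..16  blocks  (8B, 8-aligned)
16..28  size  (12B, 4-aligned)
28..41  inode  (13B, 1-aligned)
41..42  n_entries  (1B, 1-aligned)
42..43  crc  (1B, 1-aligned)
43..44  attrs  (1B, 1-aligned)
44..45  version  (1B, 1-aligned)
45..48  -- tail padding (3B)
sizeof = 48, alignof = 8
56 − 48 = 8

8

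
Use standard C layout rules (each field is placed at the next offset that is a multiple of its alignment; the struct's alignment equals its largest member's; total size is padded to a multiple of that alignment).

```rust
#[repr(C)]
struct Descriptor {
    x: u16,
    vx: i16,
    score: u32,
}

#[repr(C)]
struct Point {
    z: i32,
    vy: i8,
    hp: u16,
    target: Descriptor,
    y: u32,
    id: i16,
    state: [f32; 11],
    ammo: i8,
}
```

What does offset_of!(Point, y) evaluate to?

Descriptor: 0..2  x  (2B, 2-aligned); 2..4  vx  (2B, 2-aligned); 4..8  score  (4B, 4-aligned); sizeof = 8, alignof = 4
0..4  z  (4B, 4-aligned)
4..5  vy  (1B, 1-aligned)
5..6  -- padding (1B)
6..8  hp  (2B, 2-aligned)
8..16  target  (8B, 4-aligned)
16..20  y  (4B, 4-aligned)

16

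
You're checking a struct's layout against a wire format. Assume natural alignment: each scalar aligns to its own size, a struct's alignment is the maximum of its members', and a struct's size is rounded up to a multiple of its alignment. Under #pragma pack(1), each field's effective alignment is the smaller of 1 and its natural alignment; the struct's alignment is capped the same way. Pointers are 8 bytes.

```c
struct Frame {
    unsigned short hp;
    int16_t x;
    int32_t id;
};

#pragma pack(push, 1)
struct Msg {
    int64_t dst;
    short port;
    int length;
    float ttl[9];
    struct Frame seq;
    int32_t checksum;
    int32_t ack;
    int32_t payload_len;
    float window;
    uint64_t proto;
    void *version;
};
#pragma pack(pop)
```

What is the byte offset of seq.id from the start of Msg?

54

Frame: @0: hp [2B, align 2] → 2; @2: x [2B, align 2] → 4; @4: id [4B, align 4] → 8; size 8, align 4
@0: dst [8B, align 1] → 8
@8: port [2B, align 1] → 10
@10: length [4B, align 1] → 14
@14: ttl [36B, align 1] → 50
@50: seq [8B, align 1] → 58
within Frame: id at 4
50 + 4 = 54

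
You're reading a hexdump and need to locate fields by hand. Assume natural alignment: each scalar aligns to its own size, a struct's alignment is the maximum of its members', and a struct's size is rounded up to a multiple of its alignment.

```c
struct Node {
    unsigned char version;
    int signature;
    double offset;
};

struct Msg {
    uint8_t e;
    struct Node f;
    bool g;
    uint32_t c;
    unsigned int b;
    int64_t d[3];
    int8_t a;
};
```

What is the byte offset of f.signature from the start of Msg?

Node: version at 0 (size 1, align 1) → ends 1; pad 3 to align 4 for signature; signature at 4 (size 4, align 4) → ends 8; offset at 8 (size 8, align 8) → ends 16; total 16 bytes, alignment 8
e at 0 (size 1, align 1) → ends 1
pad 7 to align 8 for f
f at 8 (size 16, align 8) → ends 24
within Node: signature at 4
8 + 4 = 12

12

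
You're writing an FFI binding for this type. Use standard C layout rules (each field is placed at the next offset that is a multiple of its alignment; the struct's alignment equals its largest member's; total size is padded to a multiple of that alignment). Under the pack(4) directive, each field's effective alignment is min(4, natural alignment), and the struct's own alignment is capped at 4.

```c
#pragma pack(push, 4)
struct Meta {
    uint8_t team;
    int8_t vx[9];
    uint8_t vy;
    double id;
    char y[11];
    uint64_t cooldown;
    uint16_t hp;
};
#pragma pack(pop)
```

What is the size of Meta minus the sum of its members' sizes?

@0: team [1B, align 1] → 1
@1: vx [9B, align 1] → 10
@10: vy [1B, align 1] → 11
+1 pad (align 4)
@12: id [8B, align 4] → 20
@20: y [11B, align 1] → 31
+1 pad (align 4)
@32: cooldown [8B, align 4] → 40
@40: hp [2B, align 2] → 42
+2 tail pad (align 4)
size 44, align 4
data bytes 40, size 44 → padding 4

4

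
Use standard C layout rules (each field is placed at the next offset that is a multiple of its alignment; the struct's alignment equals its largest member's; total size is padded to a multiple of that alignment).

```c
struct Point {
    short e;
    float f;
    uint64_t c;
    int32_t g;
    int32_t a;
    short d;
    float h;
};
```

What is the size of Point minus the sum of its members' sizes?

4

@0: e [2B, align 2] → 2
+2 pad (align 4)
@4: f [4B, align 4] → 8
@8: c [8B, align 8] → 16
@16: g [4B, align 4] → 20
@20: a [4B, align 4] → 24
@24: d [2B, align 2] → 26
+2 pad (align 4)
@28: h [4B, align 4] → 32
size 32, align 8
data bytes 28, size 32 → padding 4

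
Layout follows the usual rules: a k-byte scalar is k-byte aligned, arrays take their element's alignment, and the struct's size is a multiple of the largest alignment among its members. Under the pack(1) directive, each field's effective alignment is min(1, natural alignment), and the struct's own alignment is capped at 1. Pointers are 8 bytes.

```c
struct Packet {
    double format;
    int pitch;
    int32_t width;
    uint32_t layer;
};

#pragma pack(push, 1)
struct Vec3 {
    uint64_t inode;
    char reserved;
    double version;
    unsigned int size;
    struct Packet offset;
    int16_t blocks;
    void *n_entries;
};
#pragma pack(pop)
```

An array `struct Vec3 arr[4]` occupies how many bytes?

Packet: 0..8  format  (8B, 8-aligned); 8..12  pitch  (4B, 4-aligned); 12..16  width  (4B, 4-aligned); 16..20  layer  (4B, 4-aligned); 20..24  -- tail padding (4B); sizeof = 24, alignof = 8
0..8  inode  (8B, 1-aligned)
8..9  reserved  (1B, 1-aligned)
9..17  version  (8B, 1-aligned)
17..21  size  (4B, 1-aligned)
21..45  offset  (24B, 1-aligned)
45..47  blocks  (2B, 1-aligned)
47..55  n_entries  (8B, 1-aligned)
sizeof = 55, alignof = 1
array of 4: 4 × 55 = 220

220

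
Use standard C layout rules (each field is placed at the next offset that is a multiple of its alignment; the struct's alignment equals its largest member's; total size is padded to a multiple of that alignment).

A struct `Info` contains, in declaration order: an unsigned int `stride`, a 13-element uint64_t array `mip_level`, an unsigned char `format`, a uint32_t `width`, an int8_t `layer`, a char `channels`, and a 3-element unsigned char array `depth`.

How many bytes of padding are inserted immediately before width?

stride at 0 (size 4, align 4) → ends 4
pad 4 to align 8 for mip_level
mip_level at 8 (size 104, align 8) → ends 112
format at 112 (size 1, align 1) → ends 113
pad 3 to align 4 for width
width at 116 (size 4, align 4) → ends 120

3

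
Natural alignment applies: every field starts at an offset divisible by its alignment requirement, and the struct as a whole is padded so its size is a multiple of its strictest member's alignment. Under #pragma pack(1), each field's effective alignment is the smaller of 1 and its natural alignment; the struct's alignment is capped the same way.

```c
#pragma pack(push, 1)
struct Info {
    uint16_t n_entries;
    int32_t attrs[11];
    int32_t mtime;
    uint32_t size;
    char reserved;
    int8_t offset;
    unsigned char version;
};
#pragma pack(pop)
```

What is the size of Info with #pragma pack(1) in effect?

n_entries at 0 (size 2, align 1) → ends 2
attrs at 2 (size 44, align 1) → ends 46
mtime at 46 (size 4, align 1) → ends 50
size at 50 (size 4, align 1) → ends 54
reserved at 54 (size 1, align 1) → ends 55
offset at 55 (size 1, align 1) → ends 56
version at 56 (size 1, align 1) → ends 57
total 57 bytes, alignment 1

57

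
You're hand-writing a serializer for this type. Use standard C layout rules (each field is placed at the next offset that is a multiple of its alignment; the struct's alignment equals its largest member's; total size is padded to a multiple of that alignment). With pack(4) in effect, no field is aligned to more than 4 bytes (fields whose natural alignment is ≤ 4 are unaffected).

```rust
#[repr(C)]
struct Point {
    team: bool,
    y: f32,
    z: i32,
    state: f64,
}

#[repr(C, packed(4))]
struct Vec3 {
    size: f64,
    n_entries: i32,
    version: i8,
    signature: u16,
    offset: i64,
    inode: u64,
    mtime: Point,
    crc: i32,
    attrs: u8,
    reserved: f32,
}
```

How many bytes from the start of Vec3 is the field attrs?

60

Point: team at 0 (size 1, align 1) → ends 1; pad 3 to align 4 for y; y at 4 (size 4, align 4) → ends 8; z at 8 (size 4, align 4) → ends 12; pad 4 to align 8 for state; state at 16 (size 8, align 8) → ends 24; total 24 bytes, alignment 8
size at 0 (size 8, align 4) → ends 8
n_entries at 8 (size 4, align 4) → ends 12
version at 12 (size 1, align 1) → ends 13
pad 1 to align 2 for signature
signature at 14 (size 2, align 2) → ends 16
offset at 16 (size 8, align 4) → ends 24
inode at 24 (size 8, align 4) → ends 32
mtime at 32 (size 24, align 4) → ends 56
crc at 56 (size 4, align 4) → ends 60
attrs at 60 (size 1, align 1) → ends 61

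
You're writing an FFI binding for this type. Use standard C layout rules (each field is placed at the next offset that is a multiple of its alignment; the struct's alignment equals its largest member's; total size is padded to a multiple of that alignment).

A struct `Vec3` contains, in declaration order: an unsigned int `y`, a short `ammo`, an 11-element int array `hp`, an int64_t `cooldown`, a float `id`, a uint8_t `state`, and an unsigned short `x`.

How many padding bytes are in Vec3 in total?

y at 0 (size 4, align 4) → ends 4
ammo at 4 (size 2, align 2) → ends 6
pad 2 to align 4 for hp
hp at 8 (size 44, align 4) → ends 52
pad 4 to align 8 for cooldown
cooldown at 56 (size 8, align 8) → ends 64
id at 64 (size 4, align 4) → ends 68
state at 68 (size 1, align 1) → ends 69
pad 1 to align 2 for x
x at 70 (size 2, align 2) → ends 72
total 72 bytes, alignment 8
data bytes 65, size 72 → padding 7

7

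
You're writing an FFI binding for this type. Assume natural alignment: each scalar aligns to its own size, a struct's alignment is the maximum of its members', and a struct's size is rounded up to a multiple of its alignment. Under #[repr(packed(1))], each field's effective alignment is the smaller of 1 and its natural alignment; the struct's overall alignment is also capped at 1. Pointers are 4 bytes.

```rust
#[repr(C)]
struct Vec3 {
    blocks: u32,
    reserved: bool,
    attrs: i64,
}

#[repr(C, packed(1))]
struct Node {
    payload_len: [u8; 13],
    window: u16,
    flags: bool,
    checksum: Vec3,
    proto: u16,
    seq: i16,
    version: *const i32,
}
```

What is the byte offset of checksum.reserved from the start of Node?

20

Vec3: blocks at 0 (size 4, align 4) → ends 4; reserved at 4 (size 1, align 1) → ends 5; pad 3 to align 8 for attrs; attrs at 8 (size 8, align 8) → ends 16; total 16 bytes, alignment 8
payload_len at 0 (size 13, align 1) → ends 13
window at 13 (size 2, align 1) → ends 15
flags at 15 (size 1, align 1) → ends 16
checksum at 16 (size 16, align 1) → ends 32
within Vec3: reserved at 4
16 + 4 = 20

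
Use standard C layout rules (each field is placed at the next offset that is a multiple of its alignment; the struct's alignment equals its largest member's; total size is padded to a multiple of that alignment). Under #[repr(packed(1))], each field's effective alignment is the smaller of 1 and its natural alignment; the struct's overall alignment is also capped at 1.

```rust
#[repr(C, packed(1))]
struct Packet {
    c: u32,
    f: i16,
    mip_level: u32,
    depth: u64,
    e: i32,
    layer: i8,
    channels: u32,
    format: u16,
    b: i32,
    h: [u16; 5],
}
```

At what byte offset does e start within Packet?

0..4  c  (4B, 1-aligned)
4..6  f  (2B, 1-aligned)
6..10  mip_level  (4B, 1-aligned)
10..18  depth  (8B, 1-aligned)
18..22  e  (4B, 1-aligned)

18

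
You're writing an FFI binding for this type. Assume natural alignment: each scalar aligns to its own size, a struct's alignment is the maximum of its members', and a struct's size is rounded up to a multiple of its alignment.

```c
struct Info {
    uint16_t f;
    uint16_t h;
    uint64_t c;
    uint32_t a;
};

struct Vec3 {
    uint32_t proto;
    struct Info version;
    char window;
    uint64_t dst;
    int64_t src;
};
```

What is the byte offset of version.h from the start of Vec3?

Info: f at 0 (size 2, align 2) → ends 2; h at 2 (size 2, align 2) → ends 4; pad 4 to align 8 for c; c at 8 (size 8, align 8) → ends 16; a at 16 (size 4, align 4) → ends 20; tail pad 4 to reach multiple of 8; total 24 bytes, alignment 8
proto at 0 (size 4, align 4) → ends 4
pad 4 to align 8 for version
version at 8 (size 24, align 8) → ends 32
within Info: h at 2
8 + 2 = 10

10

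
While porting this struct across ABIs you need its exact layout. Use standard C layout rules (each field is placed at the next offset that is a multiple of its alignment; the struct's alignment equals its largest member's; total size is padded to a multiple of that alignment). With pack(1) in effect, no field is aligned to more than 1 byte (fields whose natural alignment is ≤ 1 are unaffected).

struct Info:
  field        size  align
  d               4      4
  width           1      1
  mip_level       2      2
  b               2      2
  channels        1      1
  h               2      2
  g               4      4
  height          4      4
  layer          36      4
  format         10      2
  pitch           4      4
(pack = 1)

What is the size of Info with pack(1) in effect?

0..4  d  (4B, 1-aligned)
4..5  width  (1B, 1-aligned)
5..7  mip_level  (2B, 1-aligned)
7..9  b  (2B, 1-aligned)
9..10  channels  (1B, 1-aligned)
10..12  h  (2B, 1-aligned)
12..16  g  (4B, 1-aligned)
16..20  height  (4B, 1-aligned)
20..56  layer  (36B, 1-aligned)
56..66  format  (10B, 1-aligned)
66..70  pitch  (4B, 1-aligned)
sizeof = 70, alignof = 1

70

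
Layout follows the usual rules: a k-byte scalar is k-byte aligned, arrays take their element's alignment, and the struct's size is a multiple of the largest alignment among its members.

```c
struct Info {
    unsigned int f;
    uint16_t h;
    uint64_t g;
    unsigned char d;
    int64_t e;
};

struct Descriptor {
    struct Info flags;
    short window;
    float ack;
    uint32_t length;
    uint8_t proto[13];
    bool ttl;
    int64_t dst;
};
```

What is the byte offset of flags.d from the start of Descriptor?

16

Info: @0: f [4B, align 4] → 4; @4: h [2B, align 2] → 6; +2 pad (align 8); @8: g [8B, align 8] → 16; @16: d [1B, align 1] → 17; +7 pad (align 8); @24: e [8B, align 8] → 32; size 32, align 8
@0: flags [32B, align 8] → 32
within Info: d at 16
0 + 16 = 16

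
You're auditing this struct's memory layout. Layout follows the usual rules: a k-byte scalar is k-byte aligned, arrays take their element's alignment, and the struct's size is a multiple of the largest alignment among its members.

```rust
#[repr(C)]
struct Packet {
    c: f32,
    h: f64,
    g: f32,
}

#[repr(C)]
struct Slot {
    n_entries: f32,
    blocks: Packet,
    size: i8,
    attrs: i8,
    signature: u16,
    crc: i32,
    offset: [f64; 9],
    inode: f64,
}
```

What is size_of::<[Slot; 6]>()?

Packet: @0: c [4B, align 4] → 4; +4 pad (align 8); @8: h [8B, align 8] → 16; @16: g [4B, align 4] → 20; +4 tail pad (align 8); size 24, align 8
@0: n_entries [4B, align 4] → 4
+4 pad (align 8)
@8: blocks [24B, align 8] → 32
@32: size [1B, align 1] → 33
@33: attrs [1B, align 1] → 34
@34: signature [2B, align 2] → 36
@36: crc [4B, align 4] → 40
@40: offset [72B, align 8] → 112
@112: inode [8B, align 8] → 120
size 120, align 8
array of 6: 6 × 120 = 720

720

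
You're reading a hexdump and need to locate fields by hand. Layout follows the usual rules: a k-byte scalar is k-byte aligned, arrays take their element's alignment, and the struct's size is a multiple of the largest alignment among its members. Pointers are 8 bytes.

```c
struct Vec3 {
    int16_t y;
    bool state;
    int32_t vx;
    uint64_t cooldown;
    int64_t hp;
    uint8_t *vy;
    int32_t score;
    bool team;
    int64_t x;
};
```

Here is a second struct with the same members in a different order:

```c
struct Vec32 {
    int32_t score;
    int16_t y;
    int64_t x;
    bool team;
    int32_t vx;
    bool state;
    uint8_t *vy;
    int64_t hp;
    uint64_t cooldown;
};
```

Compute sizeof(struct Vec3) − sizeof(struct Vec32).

@0: y [2B, align 2] → 2
@2: state [1B, align 1] → 3
+1 pad (align 4)
@4: vx [4B, align 4] → 8
@8: cooldown [8B, align 8] → 16
@16: hp [8B, align 8] → 24
@24: vy [8B, align 8] → 32
@32: score [4B, align 4] → 36
@36: team [1B, align 1] → 37
+3 pad (align 8)
@40: x [8B, align 8] → 48
size 48, align 8
— Vec32 —
@0: score [4B, align 4] → 4
@4: y [2B, align 2] → 6
+2 pad (align 8)
@8: x [8B, align 8] → 16
@16: team [1B, align 1] → 17
+3 pad (align 4)
@20: vx [4B, align 4] → 24
@24: state [1B, align 1] → 25
+7 pad (align 8)
@32: vy [8B, align 8] → 40
@40: hp [8B, align 8] → 48
@48: cooldown [8B, align 8] → 56
size 56, align 8
48 − 56 = -8

-8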